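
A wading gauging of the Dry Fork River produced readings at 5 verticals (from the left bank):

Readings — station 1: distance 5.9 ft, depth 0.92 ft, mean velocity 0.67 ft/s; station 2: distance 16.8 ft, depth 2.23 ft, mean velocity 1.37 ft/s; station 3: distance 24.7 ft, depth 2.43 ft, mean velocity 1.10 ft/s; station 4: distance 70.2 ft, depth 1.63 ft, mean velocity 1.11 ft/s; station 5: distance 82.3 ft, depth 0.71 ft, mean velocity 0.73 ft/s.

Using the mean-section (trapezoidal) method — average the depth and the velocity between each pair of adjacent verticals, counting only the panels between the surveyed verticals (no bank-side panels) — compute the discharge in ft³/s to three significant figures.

Panel 1-2: Δb = 10.9 ft, d̄ = (0.92+2.23)/2 = 1.575, v̄ = (0.67+1.37)/2 = 1.02 → q = 10.9×1.575×1.02 = 17.51 ft³/s
Panel 2-3: Δb = 7.9 ft, d̄ = (2.23+2.43)/2 = 2.33, v̄ = (1.37+1.10)/2 = 1.235 → q = 7.9×2.33×1.235 = 22.73 ft³/s
Panel 3-4: Δb = 45.5 ft, d̄ = (2.43+1.63)/2 = 2.03, v̄ = (1.10+1.11)/2 = 1.105 → q = 45.5×2.03×1.105 = 102.1 ft³/s
Panel 4-5: Δb = 12.1 ft, d̄ = (1.63+0.71)/2 = 1.17, v̄ = (1.11+0.73)/2 = 0.92 → q = 12.1×1.17×0.92 = 13.02 ft³/s
Q = Σ q = 155.3 ft³/s

155 ft³/s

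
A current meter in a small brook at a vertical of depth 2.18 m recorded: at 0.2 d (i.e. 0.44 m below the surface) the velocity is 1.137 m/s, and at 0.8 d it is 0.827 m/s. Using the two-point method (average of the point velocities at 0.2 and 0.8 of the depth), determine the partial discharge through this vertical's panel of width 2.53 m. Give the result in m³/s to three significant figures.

v̄ = (1.137 + 0.827) / 2 = 0.9820 m/s
q = v̄ × d × w = 0.9820 × 2.18 × 2.53 = 5.416 m³/s

5.42 m³/s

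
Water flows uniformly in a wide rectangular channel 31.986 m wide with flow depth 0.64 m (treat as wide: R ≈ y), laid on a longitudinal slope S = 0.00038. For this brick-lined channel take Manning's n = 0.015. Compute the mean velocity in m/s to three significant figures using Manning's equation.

0.965 m/s

A = b·y = 31.986 × 0.64 = 20.47 m²
Wide channel: R ≈ y = 0.64 m
Q = (1/n)·A·R^(2/3)·S^(1/2) = (1/0.015) × 20.47 × 0.6400^(2/3) × 0.00038^(1/2) = 19.76 m³/s
V = Q/A = 19.76/20.47 = 0.9651 m/s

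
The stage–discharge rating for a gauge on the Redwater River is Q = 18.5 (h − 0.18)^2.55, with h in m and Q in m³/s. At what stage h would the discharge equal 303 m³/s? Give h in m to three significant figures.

h − h₀ = (Q/C)^(1/b) = (303/18.5)^(1/2.55) = 2.994 m
h = 0.18 + 2.994 = 3.174 m

3.17 m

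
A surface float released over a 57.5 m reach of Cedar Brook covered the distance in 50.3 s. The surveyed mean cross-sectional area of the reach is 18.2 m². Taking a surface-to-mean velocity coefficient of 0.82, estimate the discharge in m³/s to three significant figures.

v_surface = L / t̄ = 57.5 / 50.3 = 1.143 m/s
v_mean = 0.82 × 1.143 = 0.9374 m/s
Q = A × v_mean = 18.2 × 0.9374 = 17.06 m³/s

17.1 m³/s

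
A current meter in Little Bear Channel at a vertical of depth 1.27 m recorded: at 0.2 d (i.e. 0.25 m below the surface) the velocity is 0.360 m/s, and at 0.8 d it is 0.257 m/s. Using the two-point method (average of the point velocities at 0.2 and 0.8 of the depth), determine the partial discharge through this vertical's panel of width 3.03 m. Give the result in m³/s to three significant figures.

v̄ = (0.360 + 0.257) / 2 = 0.3085 m/s
q = v̄ × d × w = 0.3085 × 1.27 × 3.03 = 1.187 m³/s

1.19 m³/s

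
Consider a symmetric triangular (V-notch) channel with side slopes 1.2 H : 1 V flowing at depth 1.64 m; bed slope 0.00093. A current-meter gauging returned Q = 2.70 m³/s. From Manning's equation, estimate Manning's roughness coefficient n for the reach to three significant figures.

A = z·y² = 1.2×1.64² = 3.228 m²
P = 2y√(1+z²) = 2×1.64×√(1+1.2²) = 5.124 m
R = A/P = 3.228/5.124 = 0.6299 m
n = (1/Q)·A·R^(2/3)·S^(1/2) = (1/2.70) × 3.228 × 0.7349 × 0.03050 = 0.02679

0.0268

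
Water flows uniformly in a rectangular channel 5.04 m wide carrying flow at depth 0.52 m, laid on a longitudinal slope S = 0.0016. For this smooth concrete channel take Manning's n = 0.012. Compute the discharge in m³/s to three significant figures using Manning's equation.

4.99 m³/s

A = b·y = 5.04 × 0.52 = 2.621 m²
P = b + 2y = 5.04 + 2×0.52 = 6.080 m
R = A/P = 2.621/6.080 = 0.4311 m
Q = (1/n)·A·R^(2/3)·S^(1/2) = (1/0.012) × 2.621 × 0.4311^(2/3) × 0.0016^(1/2) = 4.985 m³/s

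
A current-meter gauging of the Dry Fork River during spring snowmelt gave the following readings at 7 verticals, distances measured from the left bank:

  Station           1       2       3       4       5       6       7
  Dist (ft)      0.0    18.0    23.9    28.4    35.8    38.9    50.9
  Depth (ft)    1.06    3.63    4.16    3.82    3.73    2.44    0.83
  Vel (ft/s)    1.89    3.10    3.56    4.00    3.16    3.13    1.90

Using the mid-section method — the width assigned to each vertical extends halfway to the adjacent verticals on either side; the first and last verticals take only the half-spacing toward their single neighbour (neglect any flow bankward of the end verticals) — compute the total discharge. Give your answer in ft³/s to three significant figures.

449 ft³/s

w_1 = (18.0 − 0.0)/2 = 9 ft; q_1 = 1.89 × 1.06 × 9 = 18.03 ft³/s
w_2 = (23.9 − 0.0)/2 = 11.95 ft; q_2 = 3.10 × 3.63 × 11.95 = 134.5 ft³/s
w_3 = (28.4 − 18.0)/2 = 5.2 ft; q_3 = 3.56 × 4.16 × 5.2 = 77.01 ft³/s
w_4 = (35.8 − 23.9)/2 = 5.95 ft; q_4 = 4.00 × 3.82 × 5.95 = 90.92 ft³/s
w_5 = (38.9 − 28.4)/2 = 5.25 ft; q_5 = 3.16 × 3.73 × 5.25 = 61.88 ft³/s
w_6 = (50.9 − 35.8)/2 = 7.55 ft; q_6 = 3.13 × 2.44 × 7.55 = 57.66 ft³/s
w_7 = (50.9 − 38.9)/2 = 6 ft; q_7 = 1.90 × 0.83 × 6 = 9.462 ft³/s
Q = Σ qᵢ = 449.4 ft³/s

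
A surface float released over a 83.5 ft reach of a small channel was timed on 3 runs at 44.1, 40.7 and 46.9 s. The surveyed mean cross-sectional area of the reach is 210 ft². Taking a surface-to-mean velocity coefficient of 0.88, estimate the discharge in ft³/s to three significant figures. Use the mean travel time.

351 ft³/s

t̄ = (44.1 + 40.7 + 46.9) / 3 = 43.9 s
v_surface = L / t̄ = 83.5 / 43.9 = 1.902 ft/s
v_mean = 0.88 × 1.902 = 1.674 ft/s
Q = A × v_mean = 210 × 1.674 = 351.5 ft³/s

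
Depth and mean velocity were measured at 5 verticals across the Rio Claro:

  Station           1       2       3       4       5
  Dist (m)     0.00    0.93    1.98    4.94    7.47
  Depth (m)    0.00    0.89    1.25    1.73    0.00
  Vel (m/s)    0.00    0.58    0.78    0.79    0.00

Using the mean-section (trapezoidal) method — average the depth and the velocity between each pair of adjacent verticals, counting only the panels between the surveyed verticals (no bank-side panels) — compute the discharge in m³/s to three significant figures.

Panel 1-2: Δb = 0.93 m, d̄ = (0.00+0.89)/2 = 0.445, v̄ = (0.00+0.58)/2 = 0.29 → q = 0.93×0.445×0.29 = 0.1200 m³/s
Panel 2-3: Δb = 1.05 m, d̄ = (0.89+1.25)/2 = 1.07, v̄ = (0.58+0.78)/2 = 0.68 → q = 1.05×1.07×0.68 = 0.7640 m³/s
Panel 3-4: Δb = 2.96 m, d̄ = (1.25+1.73)/2 = 1.49, v̄ = (0.78+0.79)/2 = 0.785 → q = 2.96×1.49×0.785 = 3.462 m³/s
Panel 4-5: Δb = 2.53 m, d̄ = (1.73+0.00)/2 = 0.865, v̄ = (0.79+0.00)/2 = 0.395 → q = 2.53×0.865×0.395 = 0.8644 m³/s
Q = Σ q = 5.211 m³/s

5.21 m³/s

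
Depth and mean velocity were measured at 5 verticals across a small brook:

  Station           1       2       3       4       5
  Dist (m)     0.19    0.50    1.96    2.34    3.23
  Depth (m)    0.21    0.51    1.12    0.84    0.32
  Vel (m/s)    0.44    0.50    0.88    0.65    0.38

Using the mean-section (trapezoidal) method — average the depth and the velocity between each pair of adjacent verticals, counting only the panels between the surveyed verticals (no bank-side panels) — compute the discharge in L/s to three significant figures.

Panel 1-2: Δb = 0.31 m, d̄ = (0.21+0.51)/2 = 0.36, v̄ = (0.44+0.50)/2 = 0.47 → q = 0.31×0.36×0.47 = 0.05245 m³/s
Panel 2-3: Δb = 1.46 m, d̄ = (0.51+1.12)/2 = 0.815, v̄ = (0.50+0.88)/2 = 0.69 → q = 1.46×0.815×0.69 = 0.8210 m³/s
Panel 3-4: Δb = 0.38 m, d̄ = (1.12+0.84)/2 = 0.98, v̄ = (0.88+0.65)/2 = 0.765 → q = 0.38×0.98×0.765 = 0.2849 m³/s
Panel 4-5: Δb = 0.89 m, d̄ = (0.84+0.32)/2 = 0.58, v̄ = (0.65+0.38)/2 = 0.515 → q = 0.89×0.58×0.515 = 0.2658 m³/s
Q = Σ q = 1.424 m³/s
= 1.424 × 1000 = 1424 L/s

1420 L/s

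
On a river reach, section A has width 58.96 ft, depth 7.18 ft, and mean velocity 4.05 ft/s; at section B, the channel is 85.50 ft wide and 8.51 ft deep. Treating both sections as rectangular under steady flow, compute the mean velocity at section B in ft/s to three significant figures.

2.36 ft/s

Q = A₁V₁ = (58.96×7.18) × 4.05 = 1714 ft³/s
A₂ = 85.50 × 8.51 = 727.6 ft²
V₂ = Q/A₂ = 1714/727.6 = 2.356 ft/s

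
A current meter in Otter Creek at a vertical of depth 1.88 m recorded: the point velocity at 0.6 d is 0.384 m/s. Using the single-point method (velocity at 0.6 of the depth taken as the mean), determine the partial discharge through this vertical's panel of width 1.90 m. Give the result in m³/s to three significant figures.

v̄ = v₀.₆ = 0.384 m/s
q = v̄ × d × w = 0.3840 × 1.88 × 1.90 = 1.372 m³/s

1.37 m³/s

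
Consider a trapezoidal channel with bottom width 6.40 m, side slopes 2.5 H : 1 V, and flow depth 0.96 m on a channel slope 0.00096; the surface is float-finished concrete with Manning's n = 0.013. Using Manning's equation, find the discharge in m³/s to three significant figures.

16.3 m³/s

A = (b + z·y)·y = (6.40 + 2.5×0.96)×0.96 = 8.448 m²
P = b + 2y√(1+z²) = 6.40 + 2×0.96×√(1+2.5²) = 11.57 m
R = A/P = 8.448/11.57 = 0.7302 m
Q = (1/n)·A·R^(2/3)·S^(1/2) = (1/0.013) × 8.448 × 0.7302^(2/3) × 0.00096^(1/2) = 16.33 m³/s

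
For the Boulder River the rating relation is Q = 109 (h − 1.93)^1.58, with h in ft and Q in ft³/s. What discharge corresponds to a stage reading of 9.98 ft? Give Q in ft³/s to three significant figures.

2940 ft³/s

Q = 109 × (9.98 − 1.93)^1.58 = 109 × 8.05^1.58 = 2942 ft³/s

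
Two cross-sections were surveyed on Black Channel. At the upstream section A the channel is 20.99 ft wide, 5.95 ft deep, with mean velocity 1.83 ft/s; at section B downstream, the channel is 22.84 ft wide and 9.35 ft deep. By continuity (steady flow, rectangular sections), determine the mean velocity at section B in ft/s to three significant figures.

1.07 ft/s

Q = A₁V₁ = (20.99×5.95) × 1.83 = 228.5 ft³/s
A₂ = 22.84 × 9.35 = 213.6 ft²
V₂ = Q/A₂ = 228.5/213.6 = 1.070 ft/s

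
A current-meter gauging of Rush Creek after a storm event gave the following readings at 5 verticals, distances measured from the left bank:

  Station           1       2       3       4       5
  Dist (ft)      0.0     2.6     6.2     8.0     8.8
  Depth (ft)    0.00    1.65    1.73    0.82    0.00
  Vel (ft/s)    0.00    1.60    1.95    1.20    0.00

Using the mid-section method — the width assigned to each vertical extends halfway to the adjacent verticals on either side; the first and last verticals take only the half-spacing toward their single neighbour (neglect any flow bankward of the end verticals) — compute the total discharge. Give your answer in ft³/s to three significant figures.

18.6 ft³/s

w_2 = (6.2 − 0.0)/2 = 3.1 ft; q_2 = 1.60 × 1.65 × 3.1 = 8.184 ft³/s
w_3 = (8.0 − 2.6)/2 = 2.7 ft; q_3 = 1.95 × 1.73 × 2.7 = 9.108 ft³/s
w_4 = (8.8 − 6.2)/2 = 1.3 ft; q_4 = 1.20 × 0.82 × 1.3 = 1.279 ft³/s
Stations 1, 5 contribute zero (depth or velocity is 0).
Q = Σ qᵢ = 18.57 ft³/s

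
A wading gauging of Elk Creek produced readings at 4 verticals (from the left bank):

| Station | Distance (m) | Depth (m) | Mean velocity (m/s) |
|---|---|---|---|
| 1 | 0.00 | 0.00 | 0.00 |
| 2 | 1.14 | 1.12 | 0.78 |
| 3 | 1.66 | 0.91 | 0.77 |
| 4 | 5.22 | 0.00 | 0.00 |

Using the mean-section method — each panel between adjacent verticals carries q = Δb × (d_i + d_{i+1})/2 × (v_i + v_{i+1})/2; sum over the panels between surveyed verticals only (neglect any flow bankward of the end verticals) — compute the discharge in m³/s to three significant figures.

Panel 1-2: Δb = 1.14 m, d̄ = (0.00+1.12)/2 = 0.56, v̄ = (0.00+0.78)/2 = 0.39 → q = 1.14×0.56×0.39 = 0.2490 m³/s
Panel 2-3: Δb = 0.52 m, d̄ = (1.12+0.91)/2 = 1.015, v̄ = (0.78+0.77)/2 = 0.775 → q = 0.52×1.015×0.775 = 0.4090 m³/s
Panel 3-4: Δb = 3.56 m, d̄ = (0.91+0.00)/2 = 0.455, v̄ = (0.77+0.00)/2 = 0.385 → q = 3.56×0.455×0.385 = 0.6236 m³/s
Q = Σ q = 1.282 m³/s

1.28 m³/s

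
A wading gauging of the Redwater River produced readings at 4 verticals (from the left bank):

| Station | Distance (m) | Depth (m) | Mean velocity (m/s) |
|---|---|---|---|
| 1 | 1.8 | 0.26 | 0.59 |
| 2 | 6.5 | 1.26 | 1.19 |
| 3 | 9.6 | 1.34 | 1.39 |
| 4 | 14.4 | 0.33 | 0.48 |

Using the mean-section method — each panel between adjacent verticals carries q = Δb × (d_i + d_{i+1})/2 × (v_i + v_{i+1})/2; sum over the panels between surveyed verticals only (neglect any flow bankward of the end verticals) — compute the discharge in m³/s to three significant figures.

Panel 1-2: Δb = 4.7 m, d̄ = (0.26+1.26)/2 = 0.76, v̄ = (0.59+1.19)/2 = 0.89 → q = 4.7×0.76×0.89 = 3.179 m³/s
Panel 2-3: Δb = 3.1 m, d̄ = (1.26+1.34)/2 = 1.3, v̄ = (1.19+1.39)/2 = 1.29 → q = 3.1×1.3×1.29 = 5.199 m³/s
Panel 3-4: Δb = 4.8 m, d̄ = (1.34+0.33)/2 = 0.835, v̄ = (1.39+0.48)/2 = 0.935 → q = 4.8×0.835×0.935 = 3.747 m³/s
Q = Σ q = 12.13 m³/s

12.1 m³/s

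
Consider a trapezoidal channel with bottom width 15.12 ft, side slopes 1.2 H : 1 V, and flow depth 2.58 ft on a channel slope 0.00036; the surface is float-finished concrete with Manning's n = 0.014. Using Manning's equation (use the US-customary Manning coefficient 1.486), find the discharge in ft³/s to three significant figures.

152 ft³/s

A = (b + z·y)·y = (15.12 + 1.2×2.58)×2.58 = 47.00 ft²
P = b + 2y√(1+z²) = 15.12 + 2×2.58×√(1+1.2²) = 23.18 ft
R = A/P = 47.00/23.18 = 2.027 ft
Q = (1.486/n)·A·R^(2/3)·S^(1/2) = (1.486/0.014) × 47.00 × 2.027^(2/3) × 0.00036^(1/2) = 151.6 ft³/s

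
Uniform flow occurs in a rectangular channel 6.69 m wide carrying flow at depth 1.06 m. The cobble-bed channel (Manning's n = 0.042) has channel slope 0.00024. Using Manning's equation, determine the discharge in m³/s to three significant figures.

A = b·y = 6.69 × 1.06 = 7.091 m²
P = b + 2y = 6.69 + 2×1.06 = 8.810 m
R = A/P = 7.091/8.810 = 0.8049 m
Q = (1/n)·A·R^(2/3)·S^(1/2) = (1/0.042) × 7.091 × 0.8049^(2/3) × 0.00024^(1/2) = 2.263 m³/s

2.26 m³/s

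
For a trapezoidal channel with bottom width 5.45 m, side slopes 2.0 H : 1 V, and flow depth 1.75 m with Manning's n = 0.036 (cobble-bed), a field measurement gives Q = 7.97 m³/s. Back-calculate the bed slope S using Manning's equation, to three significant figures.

0.000269

A = (b + z·y)·y = (5.45 + 2.0×1.75)×1.75 = 15.66 m²
P = b + 2y√(1+z²) = 5.45 + 2×1.75×√(1+2.0²) = 13.28 m
R = A/P = 15.66/13.28 = 1.180 m
S = (Q·n / (1·A·R^(2/3)))² = (7.97×0.036 / (1×15.66×1.116))² = 0.0002692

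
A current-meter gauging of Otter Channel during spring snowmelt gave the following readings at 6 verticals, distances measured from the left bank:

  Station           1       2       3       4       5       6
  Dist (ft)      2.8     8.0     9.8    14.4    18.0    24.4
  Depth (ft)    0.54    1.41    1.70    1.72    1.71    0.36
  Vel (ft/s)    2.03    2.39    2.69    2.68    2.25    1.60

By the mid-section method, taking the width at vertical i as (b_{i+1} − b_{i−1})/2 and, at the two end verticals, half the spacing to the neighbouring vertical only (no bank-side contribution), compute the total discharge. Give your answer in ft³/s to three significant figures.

69.3 ft³/s

w_1 = (8.0 − 2.8)/2 = 2.6 ft; q_1 = 2.03 × 0.54 × 2.6 = 2.850 ft³/s
w_2 = (9.8 − 2.8)/2 = 3.5 ft; q_2 = 2.39 × 1.41 × 3.5 = 11.79 ft³/s
w_3 = (14.4 − 8.0)/2 = 3.2 ft; q_3 = 2.69 × 1.70 × 3.2 = 14.63 ft³/s
w_4 = (18.0 − 9.8)/2 = 4.1 ft; q_4 = 2.68 × 1.72 × 4.1 = 18.90 ft³/s
w_5 = (24.4 − 14.4)/2 = 5 ft; q_5 = 2.25 × 1.71 × 5 = 19.24 ft³/s
w_6 = (24.4 − 18.0)/2 = 3.2 ft; q_6 = 1.60 × 0.36 × 3.2 = 1.843 ft³/s
Q = Σ qᵢ = 69.26 ft³/s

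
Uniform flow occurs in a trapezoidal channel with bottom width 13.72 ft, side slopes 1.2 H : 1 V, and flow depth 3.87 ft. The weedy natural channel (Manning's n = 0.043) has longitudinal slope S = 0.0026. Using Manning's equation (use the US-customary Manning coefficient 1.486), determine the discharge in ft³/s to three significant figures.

A = (b + z·y)·y = (13.72 + 1.2×3.87)×3.87 = 71.07 ft²
P = b + 2y√(1+z²) = 13.72 + 2×3.87×√(1+1.2²) = 25.81 ft
R = A/P = 71.07/25.81 = 2.754 ft
Q = (1.486/n)·A·R^(2/3)·S^(1/2) = (1.486/0.043) × 71.07 × 2.754^(2/3) × 0.0026^(1/2) = 246.0 ft³/s

246 ft³/s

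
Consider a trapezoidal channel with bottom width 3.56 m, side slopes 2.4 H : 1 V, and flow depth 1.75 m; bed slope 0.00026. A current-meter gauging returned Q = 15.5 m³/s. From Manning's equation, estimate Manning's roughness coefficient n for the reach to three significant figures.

0.0148

A = (b + z·y)·y = (3.56 + 2.4×1.75)×1.75 = 13.58 m²
P = b + 2y√(1+z²) = 3.56 + 2×1.75×√(1+2.4²) = 12.66 m
R = A/P = 13.58/12.66 = 1.073 m
n = (1/Q)·A·R^(2/3)·S^(1/2) = (1/15.5) × 13.58 × 1.048 × 0.01612 = 0.01480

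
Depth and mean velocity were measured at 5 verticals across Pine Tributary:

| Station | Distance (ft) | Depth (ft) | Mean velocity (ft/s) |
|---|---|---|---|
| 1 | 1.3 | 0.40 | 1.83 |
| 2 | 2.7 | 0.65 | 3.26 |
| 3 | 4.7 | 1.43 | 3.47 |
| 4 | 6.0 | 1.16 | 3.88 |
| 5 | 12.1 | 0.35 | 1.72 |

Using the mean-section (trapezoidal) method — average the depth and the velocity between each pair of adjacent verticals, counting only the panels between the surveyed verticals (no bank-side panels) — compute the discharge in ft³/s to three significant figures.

Panel 1-2: Δb = 1.4 ft, d̄ = (0.40+0.65)/2 = 0.525, v̄ = (1.83+3.26)/2 = 2.545 → q = 1.4×0.525×2.545 = 1.871 ft³/s
Panel 2-3: Δb = 2 ft, d̄ = (0.65+1.43)/2 = 1.04, v̄ = (3.26+3.47)/2 = 3.365 → q = 2×1.04×3.365 = 6.999 ft³/s
Panel 3-4: Δb = 1.3 ft, d̄ = (1.43+1.16)/2 = 1.295, v̄ = (3.47+3.88)/2 = 3.675 → q = 1.3×1.295×3.675 = 6.187 ft³/s
Panel 4-5: Δb = 6.1 ft, d̄ = (1.16+0.35)/2 = 0.755, v̄ = (3.88+1.72)/2 = 2.8 → q = 6.1×0.755×2.8 = 12.90 ft³/s
Q = Σ q = 27.95 ft³/s

28.0 ft³/s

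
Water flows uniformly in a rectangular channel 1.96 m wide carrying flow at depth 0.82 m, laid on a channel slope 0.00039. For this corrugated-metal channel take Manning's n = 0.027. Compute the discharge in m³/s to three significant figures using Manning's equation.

0.687 m³/s

A = b·y = 1.96 × 0.82 = 1.607 m²
P = b + 2y = 1.96 + 2×0.82 = 3.600 m
R = A/P = 1.607/3.600 = 0.4464 m
Q = (1/n)·A·R^(2/3)·S^(1/2) = (1/0.027) × 1.607 × 0.4464^(2/3) × 0.00039^(1/2) = 0.6867 m³/s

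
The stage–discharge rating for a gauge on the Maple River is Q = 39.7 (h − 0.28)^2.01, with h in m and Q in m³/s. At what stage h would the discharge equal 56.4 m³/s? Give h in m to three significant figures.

1.47 m

h − h₀ = (Q/C)^(1/b) = (56.4/39.7)^(1/2.01) = 1.191 m
h = 0.28 + 1.191 = 1.471 m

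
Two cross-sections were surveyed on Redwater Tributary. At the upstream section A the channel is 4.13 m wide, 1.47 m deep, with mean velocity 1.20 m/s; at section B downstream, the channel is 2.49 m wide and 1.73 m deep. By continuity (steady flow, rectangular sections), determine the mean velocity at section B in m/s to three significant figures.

1.69 m/s

Q = A₁V₁ = (4.13×1.47) × 1.20 = 7.285 m³/s
A₂ = 2.49 × 1.73 = 4.308 m²
V₂ = Q/A₂ = 7.285/4.308 = 1.691 m/s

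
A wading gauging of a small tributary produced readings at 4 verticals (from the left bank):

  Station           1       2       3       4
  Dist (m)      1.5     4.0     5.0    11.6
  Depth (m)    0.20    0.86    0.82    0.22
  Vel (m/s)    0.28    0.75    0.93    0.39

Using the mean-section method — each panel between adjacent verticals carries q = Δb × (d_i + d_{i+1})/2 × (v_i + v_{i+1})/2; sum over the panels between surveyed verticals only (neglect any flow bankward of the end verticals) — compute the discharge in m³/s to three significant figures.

3.65 m³/s

Panel 1-2: Δb = 2.5 m, d̄ = (0.20+0.86)/2 = 0.53, v̄ = (0.28+0.75)/2 = 0.515 → q = 2.5×0.53×0.515 = 0.6824 m³/s
Panel 2-3: Δb = 1 m, d̄ = (0.86+0.82)/2 = 0.84, v̄ = (0.75+0.93)/2 = 0.84 → q = 1×0.84×0.84 = 0.7056 m³/s
Panel 3-4: Δb = 6.6 m, d̄ = (0.82+0.22)/2 = 0.52, v̄ = (0.93+0.39)/2 = 0.66 → q = 6.6×0.52×0.66 = 2.265 m³/s
Q = Σ q = 3.653 m³/s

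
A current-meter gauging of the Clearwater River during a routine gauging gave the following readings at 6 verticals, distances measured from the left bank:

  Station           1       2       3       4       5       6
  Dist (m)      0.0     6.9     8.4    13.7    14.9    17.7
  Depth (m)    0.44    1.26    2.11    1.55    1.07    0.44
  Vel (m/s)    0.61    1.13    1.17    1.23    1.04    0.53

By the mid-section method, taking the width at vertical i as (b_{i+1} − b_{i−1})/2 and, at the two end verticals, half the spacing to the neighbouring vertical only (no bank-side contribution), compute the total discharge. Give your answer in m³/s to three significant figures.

w_1 = (6.9 − 0.0)/2 = 3.45 m; q_1 = 0.61 × 0.44 × 3.45 = 0.9260 m³/s
w_2 = (8.4 − 0.0)/2 = 4.2 m; q_2 = 1.13 × 1.26 × 4.2 = 5.980 m³/s
w_3 = (13.7 − 6.9)/2 = 3.4 m; q_3 = 1.17 × 2.11 × 3.4 = 8.394 m³/s
w_4 = (14.9 − 8.4)/2 = 3.25 m; q_4 = 1.23 × 1.55 × 3.25 = 6.196 m³/s
w_5 = (17.7 − 13.7)/2 = 2 m; q_5 = 1.04 × 1.07 × 2 = 2.226 m³/s
w_6 = (17.7 − 14.9)/2 = 1.4 m; q_6 = 0.53 × 0.44 × 1.4 = 0.3265 m³/s
Q = Σ qᵢ = 24.05 m³/s

24.0 m³/s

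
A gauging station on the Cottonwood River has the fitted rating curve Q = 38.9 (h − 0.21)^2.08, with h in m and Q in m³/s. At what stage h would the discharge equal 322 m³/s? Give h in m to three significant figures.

h − h₀ = (Q/C)^(1/b) = (322/38.9)^(1/2.08) = 2.762 m
h = 0.21 + 2.762 = 2.972 m

2.97 m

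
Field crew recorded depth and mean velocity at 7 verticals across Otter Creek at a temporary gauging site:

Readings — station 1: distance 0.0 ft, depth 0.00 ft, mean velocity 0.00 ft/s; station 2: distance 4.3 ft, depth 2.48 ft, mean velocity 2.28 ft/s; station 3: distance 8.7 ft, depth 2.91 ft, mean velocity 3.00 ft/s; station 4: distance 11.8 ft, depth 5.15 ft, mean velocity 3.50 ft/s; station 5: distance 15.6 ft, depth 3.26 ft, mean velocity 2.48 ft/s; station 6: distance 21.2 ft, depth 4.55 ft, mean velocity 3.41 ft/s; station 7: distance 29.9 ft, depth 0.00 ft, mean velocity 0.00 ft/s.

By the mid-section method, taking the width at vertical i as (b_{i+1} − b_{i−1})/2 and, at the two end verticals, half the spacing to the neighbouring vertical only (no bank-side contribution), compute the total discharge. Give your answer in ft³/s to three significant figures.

w_2 = (8.7 − 0.0)/2 = 4.35 ft; q_2 = 2.28 × 2.48 × 4.35 = 24.60 ft³/s
w_3 = (11.8 − 4.3)/2 = 3.75 ft; q_3 = 3.00 × 2.91 × 3.75 = 32.74 ft³/s
w_4 = (15.6 − 8.7)/2 = 3.45 ft; q_4 = 3.50 × 5.15 × 3.45 = 62.19 ft³/s
w_5 = (21.2 − 11.8)/2 = 4.7 ft; q_5 = 2.48 × 3.26 × 4.7 = 38.00 ft³/s
w_6 = (29.9 − 15.6)/2 = 7.15 ft; q_6 = 3.41 × 4.55 × 7.15 = 110.9 ft³/s
Stations 1, 7 contribute zero (depth or velocity is 0).
Q = Σ qᵢ = 268.5 ft³/s

268 ft³/s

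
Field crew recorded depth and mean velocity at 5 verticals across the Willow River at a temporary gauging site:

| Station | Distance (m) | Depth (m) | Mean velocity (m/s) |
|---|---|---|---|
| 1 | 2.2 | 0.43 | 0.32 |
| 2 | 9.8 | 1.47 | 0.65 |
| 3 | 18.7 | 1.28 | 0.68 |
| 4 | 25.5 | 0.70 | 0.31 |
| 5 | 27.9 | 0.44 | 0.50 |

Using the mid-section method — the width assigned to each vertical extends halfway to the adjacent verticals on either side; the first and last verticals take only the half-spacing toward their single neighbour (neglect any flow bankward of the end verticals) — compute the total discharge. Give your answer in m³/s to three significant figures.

w_1 = (9.8 − 2.2)/2 = 3.8 m; q_1 = 0.32 × 0.43 × 3.8 = 0.5229 m³/s
w_2 = (18.7 − 2.2)/2 = 8.25 m; q_2 = 0.65 × 1.47 × 8.25 = 7.883 m³/s
w_3 = (25.5 − 9.8)/2 = 7.85 m; q_3 = 0.68 × 1.28 × 7.85 = 6.833 m³/s
w_4 = (27.9 − 18.7)/2 = 4.6 m; q_4 = 0.31 × 0.70 × 4.6 = 0.9982 m³/s
w_5 = (27.9 − 25.5)/2 = 1.2 m; q_5 = 0.50 × 0.44 × 1.2 = 0.2640 m³/s
Q = Σ qᵢ = 16.50 m³/s

16.5 m³/s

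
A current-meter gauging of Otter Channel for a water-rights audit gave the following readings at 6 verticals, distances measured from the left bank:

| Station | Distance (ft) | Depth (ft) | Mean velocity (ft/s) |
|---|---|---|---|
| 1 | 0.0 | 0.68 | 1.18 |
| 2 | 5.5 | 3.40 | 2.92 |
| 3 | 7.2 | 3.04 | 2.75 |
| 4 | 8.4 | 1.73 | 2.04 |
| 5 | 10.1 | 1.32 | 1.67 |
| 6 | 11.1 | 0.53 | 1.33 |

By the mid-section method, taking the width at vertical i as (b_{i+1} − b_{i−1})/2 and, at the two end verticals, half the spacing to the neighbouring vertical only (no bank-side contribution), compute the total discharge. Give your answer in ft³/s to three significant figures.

58.5 ft³/s

w_1 = (5.5 − 0.0)/2 = 2.75 ft; q_1 = 1.18 × 0.68 × 2.75 = 2.207 ft³/s
w_2 = (7.2 − 0.0)/2 = 3.6 ft; q_2 = 2.92 × 3.40 × 3.6 = 35.74 ft³/s
w_3 = (8.4 − 5.5)/2 = 1.45 ft; q_3 = 2.75 × 3.04 × 1.45 = 12.12 ft³/s
w_4 = (10.1 − 7.2)/2 = 1.45 ft; q_4 = 2.04 × 1.73 × 1.45 = 5.117 ft³/s
w_5 = (11.1 − 8.4)/2 = 1.35 ft; q_5 = 1.67 × 1.32 × 1.35 = 2.976 ft³/s
w_6 = (11.1 − 10.1)/2 = 0.5 ft; q_6 = 1.33 × 0.53 × 0.5 = 0.3525 ft³/s
Q = Σ qᵢ = 58.52 ft³/s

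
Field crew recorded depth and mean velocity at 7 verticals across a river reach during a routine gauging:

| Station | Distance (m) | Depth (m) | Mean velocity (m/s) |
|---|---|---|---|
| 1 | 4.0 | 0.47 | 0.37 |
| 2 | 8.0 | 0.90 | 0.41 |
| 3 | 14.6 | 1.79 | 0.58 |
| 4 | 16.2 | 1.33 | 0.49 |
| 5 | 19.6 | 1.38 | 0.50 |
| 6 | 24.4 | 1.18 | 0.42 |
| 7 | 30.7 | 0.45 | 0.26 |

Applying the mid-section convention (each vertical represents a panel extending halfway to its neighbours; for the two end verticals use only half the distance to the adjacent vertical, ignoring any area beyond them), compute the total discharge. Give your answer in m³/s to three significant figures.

w_1 = (8.0 − 4.0)/2 = 2 m; q_1 = 0.37 × 0.47 × 2 = 0.3478 m³/s
w_2 = (14.6 − 4.0)/2 = 5.3 m; q_2 = 0.41 × 0.90 × 5.3 = 1.956 m³/s
w_3 = (16.2 − 8.0)/2 = 4.1 m; q_3 = 0.58 × 1.79 × 4.1 = 4.257 m³/s
w_4 = (19.6 − 14.6)/2 = 2.5 m; q_4 = 0.49 × 1.33 × 2.5 = 1.629 m³/s
w_5 = (24.4 − 16.2)/2 = 4.1 m; q_5 = 0.50 × 1.38 × 4.1 = 2.829 m³/s
w_6 = (30.7 − 19.6)/2 = 5.55 m; q_6 = 0.42 × 1.18 × 5.55 = 2.751 m³/s
w_7 = (30.7 − 24.4)/2 = 3.15 m; q_7 = 0.26 × 0.45 × 3.15 = 0.3686 m³/s
Q = Σ qᵢ = 14.14 m³/s

14.1 m³/s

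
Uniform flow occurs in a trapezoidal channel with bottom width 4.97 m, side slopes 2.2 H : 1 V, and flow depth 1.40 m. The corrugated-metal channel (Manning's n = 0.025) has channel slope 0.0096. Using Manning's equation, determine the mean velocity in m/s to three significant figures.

A = (b + z·y)·y = (4.97 + 2.2×1.40)×1.40 = 11.27 m²
P = b + 2y√(1+z²) = 4.97 + 2×1.40×√(1+2.2²) = 11.74 m
R = A/P = 11.27/11.74 = 0.9603 m
Q = (1/n)·A·R^(2/3)·S^(1/2) = (1/0.025) × 11.27 × 0.9603^(2/3) × 0.0096^(1/2) = 42.99 m³/s
V = Q/A = 42.99/11.27 = 3.815 m/s

3.81 m/s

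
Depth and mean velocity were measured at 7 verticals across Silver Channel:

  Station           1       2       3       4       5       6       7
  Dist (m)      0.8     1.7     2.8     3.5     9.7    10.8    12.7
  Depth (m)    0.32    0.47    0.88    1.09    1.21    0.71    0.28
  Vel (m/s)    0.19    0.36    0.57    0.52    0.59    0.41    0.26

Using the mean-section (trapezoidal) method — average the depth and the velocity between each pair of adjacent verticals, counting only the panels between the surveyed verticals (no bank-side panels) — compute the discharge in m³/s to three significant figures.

5.62 m³/s

Panel 1-2: Δb = 0.9 m, d̄ = (0.32+0.47)/2 = 0.395, v̄ = (0.19+0.36)/2 = 0.275 → q = 0.9×0.395×0.275 = 0.09776 m³/s
Panel 2-3: Δb = 1.1 m, d̄ = (0.47+0.88)/2 = 0.675, v̄ = (0.36+0.57)/2 = 0.465 → q = 1.1×0.675×0.465 = 0.3453 m³/s
Panel 3-4: Δb = 0.7 m, d̄ = (0.88+1.09)/2 = 0.985, v̄ = (0.57+0.52)/2 = 0.545 → q = 0.7×0.985×0.545 = 0.3758 m³/s
Panel 4-5: Δb = 6.2 m, d̄ = (1.09+1.21)/2 = 1.15, v̄ = (0.52+0.59)/2 = 0.555 → q = 6.2×1.15×0.555 = 3.957 m³/s
Panel 5-6: Δb = 1.1 m, d̄ = (1.21+0.71)/2 = 0.96, v̄ = (0.59+0.41)/2 = 0.5 → q = 1.1×0.96×0.5 = 0.5280 m³/s
Panel 6-7: Δb = 1.9 m, d̄ = (0.71+0.28)/2 = 0.495, v̄ = (0.41+0.26)/2 = 0.335 → q = 1.9×0.495×0.335 = 0.3151 m³/s
Q = Σ q = 5.619 m³/s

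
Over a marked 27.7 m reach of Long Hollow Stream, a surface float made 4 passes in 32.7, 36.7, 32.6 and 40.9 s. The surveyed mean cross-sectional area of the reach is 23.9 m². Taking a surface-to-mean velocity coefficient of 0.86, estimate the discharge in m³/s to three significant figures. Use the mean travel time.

15.9 m³/s

t̄ = (32.7 + 36.7 + 32.6 + 40.9) / 4 = 35.725 s
v_surface = L / t̄ = 27.7 / 35.725 = 0.7754 m/s
v_mean = 0.86 × 0.7754 = 0.6668 m/s
Q = A × v_mean = 23.9 × 0.6668 = 15.94 m³/s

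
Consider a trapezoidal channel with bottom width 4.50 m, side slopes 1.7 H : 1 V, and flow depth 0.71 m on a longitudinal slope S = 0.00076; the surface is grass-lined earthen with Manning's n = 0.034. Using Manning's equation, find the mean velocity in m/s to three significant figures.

0.548 m/s

A = (b + z·y)·y = (4.50 + 1.7×0.71)×0.71 = 4.052 m²
P = b + 2y√(1+z²) = 4.50 + 2×0.71×√(1+1.7²) = 7.301 m
R = A/P = 4.052/7.301 = 0.5550 m
Q = (1/n)·A·R^(2/3)·S^(1/2) = (1/0.034) × 4.052 × 0.5550^(2/3) × 0.00076^(1/2) = 2.219 m³/s
V = Q/A = 2.219/4.052 = 0.5476 m/s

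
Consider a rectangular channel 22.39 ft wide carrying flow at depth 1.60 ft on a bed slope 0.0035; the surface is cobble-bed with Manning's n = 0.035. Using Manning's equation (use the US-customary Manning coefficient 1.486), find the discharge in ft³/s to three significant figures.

A = b·y = 22.39 × 1.60 = 35.82 ft²
P = b + 2y = 22.39 + 2×1.60 = 25.59 ft
R = A/P = 35.82/25.59 = 1.400 ft
Q = (1.486/n)·A·R^(2/3)·S^(1/2) = (1.486/0.035) × 35.82 × 1.400^(2/3) × 0.0035^(1/2) = 112.6 ft³/s

113 ft³/s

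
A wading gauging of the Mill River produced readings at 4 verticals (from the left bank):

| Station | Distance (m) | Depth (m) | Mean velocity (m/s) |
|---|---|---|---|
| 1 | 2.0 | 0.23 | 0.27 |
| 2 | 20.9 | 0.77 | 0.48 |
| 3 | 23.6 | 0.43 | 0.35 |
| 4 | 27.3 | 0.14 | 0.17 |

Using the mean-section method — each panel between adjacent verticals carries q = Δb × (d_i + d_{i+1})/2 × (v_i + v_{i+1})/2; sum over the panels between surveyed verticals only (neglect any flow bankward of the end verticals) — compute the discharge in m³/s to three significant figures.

4.49 m³/s

Panel 1-2: Δb = 18.9 m, d̄ = (0.23+0.77)/2 = 0.5, v̄ = (0.27+0.48)/2 = 0.375 → q = 18.9×0.5×0.375 = 3.544 m³/s
Panel 2-3: Δb = 2.7 m, d̄ = (0.77+0.43)/2 = 0.6, v̄ = (0.48+0.35)/2 = 0.415 → q = 2.7×0.6×0.415 = 0.6723 m³/s
Panel 3-4: Δb = 3.7 m, d̄ = (0.43+0.14)/2 = 0.285, v̄ = (0.35+0.17)/2 = 0.26 → q = 3.7×0.285×0.26 = 0.2742 m³/s
Q = Σ q = 4.490 m³/s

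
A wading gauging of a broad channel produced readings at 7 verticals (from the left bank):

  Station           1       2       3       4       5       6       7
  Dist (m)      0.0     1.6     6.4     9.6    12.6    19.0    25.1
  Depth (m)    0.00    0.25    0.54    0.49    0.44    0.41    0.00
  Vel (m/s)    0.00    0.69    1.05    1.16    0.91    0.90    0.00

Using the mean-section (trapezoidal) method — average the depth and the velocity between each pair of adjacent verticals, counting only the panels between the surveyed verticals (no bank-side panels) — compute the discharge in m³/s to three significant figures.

Panel 1-2: Δb = 1.6 m, d̄ = (0.00+0.25)/2 = 0.125, v̄ = (0.00+0.69)/2 = 0.345 → q = 1.6×0.125×0.345 = 0.06900 m³/s
Panel 2-3: Δb = 4.8 m, d̄ = (0.25+0.54)/2 = 0.395, v̄ = (0.69+1.05)/2 = 0.87 → q = 4.8×0.395×0.87 = 1.650 m³/s
Panel 3-4: Δb = 3.2 m, d̄ = (0.54+0.49)/2 = 0.515, v̄ = (1.05+1.16)/2 = 1.105 → q = 3.2×0.515×1.105 = 1.821 m³/s
Panel 4-5: Δb = 3 m, d̄ = (0.49+0.44)/2 = 0.465, v̄ = (1.16+0.91)/2 = 1.035 → q = 3×0.465×1.035 = 1.444 m³/s
Panel 5-6: Δb = 6.4 m, d̄ = (0.44+0.41)/2 = 0.425, v̄ = (0.91+0.90)/2 = 0.905 → q = 6.4×0.425×0.905 = 2.462 m³/s
Panel 6-7: Δb = 6.1 m, d̄ = (0.41+0.00)/2 = 0.205, v̄ = (0.90+0.00)/2 = 0.45 → q = 6.1×0.205×0.45 = 0.5627 m³/s
Q = Σ q = 8.008 m³/s

8.01 m³/s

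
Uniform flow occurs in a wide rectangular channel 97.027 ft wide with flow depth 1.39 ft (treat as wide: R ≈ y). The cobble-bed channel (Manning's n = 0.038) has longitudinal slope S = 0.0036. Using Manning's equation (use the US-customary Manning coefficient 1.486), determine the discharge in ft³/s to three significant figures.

A = b·y = 97.027 × 1.39 = 134.9 ft²
Wide channel: R ≈ y = 1.39 ft
Q = (1.486/n)·A·R^(2/3)·S^(1/2) = (1.486/0.038) × 134.9 × 1.390^(2/3) × 0.0036^(1/2) = 394.1 ft³/s

394 ft³/s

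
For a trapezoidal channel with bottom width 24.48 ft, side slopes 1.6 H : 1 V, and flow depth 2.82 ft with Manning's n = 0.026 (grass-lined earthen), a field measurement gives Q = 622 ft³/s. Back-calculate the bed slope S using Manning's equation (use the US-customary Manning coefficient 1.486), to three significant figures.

A = (b + z·y)·y = (24.48 + 1.6×2.82)×2.82 = 81.76 ft²
P = b + 2y√(1+z²) = 24.48 + 2×2.82×√(1+1.6²) = 35.12 ft
R = A/P = 81.76/35.12 = 2.328 ft
S = (Q·n / (1.486·A·R^(2/3)))² = (622×0.026 / (1.486×81.76×1.756))² = 0.005743

0.00574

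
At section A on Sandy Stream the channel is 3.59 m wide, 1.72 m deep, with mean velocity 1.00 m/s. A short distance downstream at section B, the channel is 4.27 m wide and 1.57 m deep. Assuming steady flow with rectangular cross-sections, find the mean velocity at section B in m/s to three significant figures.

Q = A₁V₁ = (3.59×1.72) × 1.00 = 6.175 m³/s
A₂ = 4.27 × 1.57 = 6.704 m²
V₂ = Q/A₂ = 6.175/6.704 = 0.9211 m/s

0.921 m/s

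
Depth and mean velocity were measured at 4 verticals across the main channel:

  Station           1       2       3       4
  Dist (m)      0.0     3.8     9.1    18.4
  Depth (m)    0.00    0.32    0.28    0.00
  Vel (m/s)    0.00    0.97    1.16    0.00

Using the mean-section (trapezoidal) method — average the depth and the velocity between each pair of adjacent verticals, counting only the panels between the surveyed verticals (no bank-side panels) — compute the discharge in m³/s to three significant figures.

2.74 m³/s

Panel 1-2: Δb = 3.8 m, d̄ = (0.00+0.32)/2 = 0.16, v̄ = (0.00+0.97)/2 = 0.485 → q = 3.8×0.16×0.485 = 0.2949 m³/s
Panel 2-3: Δb = 5.3 m, d̄ = (0.32+0.28)/2 = 0.3, v̄ = (0.97+1.16)/2 = 1.065 → q = 5.3×0.3×1.065 = 1.693 m³/s
Panel 3-4: Δb = 9.3 m, d̄ = (0.28+0.00)/2 = 0.14, v̄ = (1.16+0.00)/2 = 0.58 → q = 9.3×0.14×0.58 = 0.7552 m³/s
Q = Σ q = 2.743 m³/s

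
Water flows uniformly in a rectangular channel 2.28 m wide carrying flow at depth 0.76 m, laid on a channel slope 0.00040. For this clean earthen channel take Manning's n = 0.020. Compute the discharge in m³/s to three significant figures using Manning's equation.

1.03 m³/s

A = b·y = 2.28 × 0.76 = 1.733 m²
P = b + 2y = 2.28 + 2×0.76 = 3.800 m
R = A/P = 1.733/3.800 = 0.4560 m
Q = (1/n)·A·R^(2/3)·S^(1/2) = (1/0.020) × 1.733 × 0.4560^(2/3) × 0.00040^(1/2) = 1.027 m³/s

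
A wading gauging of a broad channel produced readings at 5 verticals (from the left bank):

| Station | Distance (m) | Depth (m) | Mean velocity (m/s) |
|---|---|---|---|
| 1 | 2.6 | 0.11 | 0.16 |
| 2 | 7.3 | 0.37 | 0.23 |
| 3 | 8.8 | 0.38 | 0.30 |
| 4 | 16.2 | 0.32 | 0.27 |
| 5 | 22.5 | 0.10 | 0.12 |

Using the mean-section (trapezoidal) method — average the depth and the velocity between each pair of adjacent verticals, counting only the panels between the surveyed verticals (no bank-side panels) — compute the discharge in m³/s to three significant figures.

Panel 1-2: Δb = 4.7 m, d̄ = (0.11+0.37)/2 = 0.24, v̄ = (0.16+0.23)/2 = 0.195 → q = 4.7×0.24×0.195 = 0.2200 m³/s
Panel 2-3: Δb = 1.5 m, d̄ = (0.37+0.38)/2 = 0.375, v̄ = (0.23+0.30)/2 = 0.265 → q = 1.5×0.375×0.265 = 0.1491 m³/s
Panel 3-4: Δb = 7.4 m, d̄ = (0.38+0.32)/2 = 0.35, v̄ = (0.30+0.27)/2 = 0.285 → q = 7.4×0.35×0.285 = 0.7382 m³/s
Panel 4-5: Δb = 6.3 m, d̄ = (0.32+0.10)/2 = 0.21, v̄ = (0.27+0.12)/2 = 0.195 → q = 6.3×0.21×0.195 = 0.2580 m³/s
Q = Σ q = 1.365 m³/s

1.37 m³/s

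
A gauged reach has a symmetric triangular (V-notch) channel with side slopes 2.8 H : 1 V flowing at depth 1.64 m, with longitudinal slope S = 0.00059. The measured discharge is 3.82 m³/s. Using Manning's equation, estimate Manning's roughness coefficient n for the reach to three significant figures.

0.0403

A = z·y² = 2.8×1.64² = 7.531 m²
P = 2y√(1+z²) = 2×1.64×√(1+2.8²) = 9.752 m
R = A/P = 7.531/9.752 = 0.7722 m
n = (1/Q)·A·R^(2/3)·S^(1/2) = (1/3.82) × 7.531 × 0.8417 × 0.02429 = 0.04031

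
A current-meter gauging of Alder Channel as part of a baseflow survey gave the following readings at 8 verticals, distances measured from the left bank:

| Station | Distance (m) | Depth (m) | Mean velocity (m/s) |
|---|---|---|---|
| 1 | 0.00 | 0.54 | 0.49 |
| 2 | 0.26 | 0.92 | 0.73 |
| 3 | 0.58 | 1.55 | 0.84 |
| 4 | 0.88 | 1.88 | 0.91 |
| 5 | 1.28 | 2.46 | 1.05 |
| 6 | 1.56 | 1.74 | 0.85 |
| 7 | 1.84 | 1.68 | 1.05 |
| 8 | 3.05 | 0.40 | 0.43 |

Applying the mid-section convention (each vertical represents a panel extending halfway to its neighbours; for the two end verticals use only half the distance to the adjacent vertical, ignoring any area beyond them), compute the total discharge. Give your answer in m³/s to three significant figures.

3.94 m³/s

w_1 = (0.26 − 0.00)/2 = 0.13 m; q_1 = 0.49 × 0.54 × 0.13 = 0.03440 m³/s
w_2 = (0.58 − 0.00)/2 = 0.29 m; q_2 = 0.73 × 0.92 × 0.29 = 0.1948 m³/s
w_3 = (0.88 − 0.26)/2 = 0.31 m; q_3 = 0.84 × 1.55 × 0.31 = 0.4036 m³/s
w_4 = (1.28 − 0.58)/2 = 0.35 m; q_4 = 0.91 × 1.88 × 0.35 = 0.5988 m³/s
w_5 = (1.56 − 0.88)/2 = 0.34 m; q_5 = 1.05 × 2.46 × 0.34 = 0.8782 m³/s
w_6 = (1.84 − 1.28)/2 = 0.28 m; q_6 = 0.85 × 1.74 × 0.28 = 0.4141 m³/s
w_7 = (3.05 − 1.56)/2 = 0.745 m; q_7 = 1.05 × 1.68 × 0.745 = 1.314 m³/s
w_8 = (3.05 − 1.84)/2 = 0.605 m; q_8 = 0.43 × 0.40 × 0.605 = 0.1041 m³/s
Q = Σ qᵢ = 3.942 m³/s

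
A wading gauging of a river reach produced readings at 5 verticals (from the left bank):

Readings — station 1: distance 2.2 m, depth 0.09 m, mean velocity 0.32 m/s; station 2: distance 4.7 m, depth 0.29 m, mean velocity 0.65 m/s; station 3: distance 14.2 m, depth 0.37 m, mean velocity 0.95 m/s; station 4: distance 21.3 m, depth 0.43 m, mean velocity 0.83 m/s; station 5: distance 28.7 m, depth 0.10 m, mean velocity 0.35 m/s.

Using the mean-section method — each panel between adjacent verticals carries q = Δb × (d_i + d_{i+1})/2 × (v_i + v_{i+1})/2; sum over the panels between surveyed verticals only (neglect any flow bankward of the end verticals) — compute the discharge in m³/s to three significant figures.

Panel 1-2: Δb = 2.5 m, d̄ = (0.09+0.29)/2 = 0.19, v̄ = (0.32+0.65)/2 = 0.485 → q = 2.5×0.19×0.485 = 0.2304 m³/s
Panel 2-3: Δb = 9.5 m, d̄ = (0.29+0.37)/2 = 0.33, v̄ = (0.65+0.95)/2 = 0.8 → q = 9.5×0.33×0.8 = 2.508 m³/s
Panel 3-4: Δb = 7.1 m, d̄ = (0.37+0.43)/2 = 0.4, v̄ = (0.95+0.83)/2 = 0.89 → q = 7.1×0.4×0.89 = 2.528 m³/s
Panel 4-5: Δb = 7.4 m, d̄ = (0.43+0.10)/2 = 0.265, v̄ = (0.83+0.35)/2 = 0.59 → q = 7.4×0.265×0.59 = 1.157 m³/s
Q = Σ q = 6.423 m³/s

6.42 m³/s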